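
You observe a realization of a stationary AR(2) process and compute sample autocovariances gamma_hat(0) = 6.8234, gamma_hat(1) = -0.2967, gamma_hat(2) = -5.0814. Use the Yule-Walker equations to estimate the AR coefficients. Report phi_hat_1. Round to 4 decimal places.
\hat\phi_{1} = -0.0760

The Yule-Walker equations for an AR(p) process read, in matrix form,
  Gamma_p phi = r_p,   with   (Gamma_p)_{ij} = gamma(|i - j|),
                       (r_p)_i = gamma(i),   i,j = 1..p.
Substitute the sample gammas (Toeplitz matrix and right-hand side of size 2):
  Gamma_p = [[6.8234, -0.2967], [-0.2967, 6.8234]]
  r_p     = [-0.2967, -5.0814]
Written out:
  6.8234 phi_1 - 0.2967 phi_2 = -0.2967
  -0.2967 phi_1 + 6.8234 phi_2 = -5.0814
Solve by Cramer's rule:
  det = gamma(0)^2 - gamma(1)^2 = (6.8234)^2 - (-0.2967)^2 = 46.55878756 - 0.08803089 = 46.47075667
  phi_hat_1 = [gamma(1) gamma(0) - gamma(1) gamma(2)] / det = [(-0.2967)(6.8234) - (-0.2967)(-5.0814)] / 46.47075667 = -3.53215416 / 46.47075667 = -0.076
  phi_hat_2 = [gamma(0) gamma(2) - gamma(1)^2] / det = [(6.8234)(-5.0814) - (-0.2967)^2] / 46.47075667 = -34.76045565 / 46.47075667 = -0.748
So phi_hat = [-0.0760, -0.7480].
Therefore phi_hat_1 = -0.0760.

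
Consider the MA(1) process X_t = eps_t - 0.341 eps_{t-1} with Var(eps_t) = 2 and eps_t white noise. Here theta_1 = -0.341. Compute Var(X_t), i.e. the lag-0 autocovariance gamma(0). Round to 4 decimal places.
\gamma(0) = 2.2326

For an MA(q) process X_t = eps_t + sum_i theta_i eps_{t-i} with
Var(eps_t) = sigma^2, the variance is
  gamma(0) = sigma^2 * (1 + sum_i theta_i^2).
  sum_i theta_i^2 = (-0.341)^2 = 0.116281.
  gamma(0) = 2 * (1 + 0.116281) = 2 * 1.116281 = 2.232562, which rounds to 2.2326.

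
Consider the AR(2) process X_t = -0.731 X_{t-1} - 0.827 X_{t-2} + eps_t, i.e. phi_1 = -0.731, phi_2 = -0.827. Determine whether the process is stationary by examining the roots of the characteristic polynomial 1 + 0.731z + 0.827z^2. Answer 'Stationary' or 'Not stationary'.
\text{Stationary}

The AR(p) characteristic polynomial is P(z) = 1 + 0.731z + 0.827z^2.
Stationarity requires all roots to lie outside the unit circle, i.e. |z| > 1 for every root.
Set 1 + (0.731) z + (0.827) z^2 = 0, i.e. a z^2 + b z + c = 0 with a = 0.827, b = 0.731, c = 1.
Discriminant D = b^2 - 4ac = (0.731)^2 - 4*(0.827)*1 = 0.534361 - (3.308) = -2.773639.
D < 0, so the roots are the complex-conjugate pair z = (-b +/- i sqrt(-D)) / (2a) = -0.442 +/- 1.0069i.
For a conjugate pair |z|^2 = z * conj(z) = (product of roots) = c/a = 1/(0.827) = 1.20919, so |z| = sqrt(1.20919) = 1.0996 for both roots.
Moduli of all roots: 1.0996, 1.0996.
All moduli strictly greater than 1? Yes.
Verdict: Stationary.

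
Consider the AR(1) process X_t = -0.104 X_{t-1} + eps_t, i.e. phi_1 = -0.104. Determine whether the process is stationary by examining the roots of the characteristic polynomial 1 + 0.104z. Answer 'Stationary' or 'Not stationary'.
\text{Stationary}

The AR(p) characteristic polynomial is P(z) = 1 + 0.104z.
Stationarity requires all roots to lie outside the unit circle, i.e. |z| > 1 for every root.
This is linear in z: 1 + (0.104) z = 0  =>  z = -1/(0.104) = -9.615385,  |z| = 9.615385.
Moduli of all roots: 9.6154.
All moduli strictly greater than 1? Yes.
Verdict: Stationary.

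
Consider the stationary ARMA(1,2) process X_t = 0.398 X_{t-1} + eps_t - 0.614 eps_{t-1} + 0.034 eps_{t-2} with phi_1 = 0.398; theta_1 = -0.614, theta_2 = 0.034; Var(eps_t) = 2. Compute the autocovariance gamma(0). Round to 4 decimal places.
\gamma(0) = 2.0997

Multiply the model equation by X_{t-k} and take expectations. With theta_0 = psi_0 = 1 and psi_j the MA(infinity) weights, this gives
  gamma(k) - sum_i phi_i gamma(k-i) = c_k,
  c_k = sigma^2 * sum_{j=k..q} theta_j psi_{j-k}   (c_k = 0 for k > q),
using gamma(-m) = gamma(m).
psi-weights needed (psi_j = theta_j + sum_i phi_i psi_{j-i}):
  psi_1 = theta_1 + phi_1 = -0.614 + (0.398) = -0.216
  psi_2 = theta_2 + phi_1 psi_1 = 0.034 + (0.398)(-0.216) = -0.051968
Right-hand sides:
  c_0 = sigma^2 (1 + theta_1 psi_1 + theta_2 psi_2) = 2 * (1 + (-0.614)(-0.216) + (0.034)(-0.051968)) = 2 * 1.130857 = 2.261714
  c_1 = sigma^2 (theta_1 + theta_2 psi_1) = 2 * (-0.614 + (0.034)(-0.216)) = -1.242688
  c_2 = sigma^2 theta_2 = 2 * (0.034) = 0.068
Equations for k = 0 and k = 1 (AR order 1):
  gamma(0) = phi_1 gamma(1) + c_0
  gamma(1) = phi_1 gamma(0) + c_1
Substituting the second into the first: gamma(0) (1 - phi_1^2) = c_0 + phi_1 c_1, so
  gamma(0) = (c_0 + phi_1 c_1) / (1 - phi_1^2) = (2.261714 + (0.398)(-1.242688)) / (1 - (0.398)^2) = 1.767124 / 0.841596 = 2.09973.
Therefore gamma(0) = 2.0997 (to 4 decimal places).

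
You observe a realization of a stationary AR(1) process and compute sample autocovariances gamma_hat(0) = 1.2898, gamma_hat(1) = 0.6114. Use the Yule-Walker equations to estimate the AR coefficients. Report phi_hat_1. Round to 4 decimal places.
\hat\phi_{1} = 0.4740

The Yule-Walker equations for an AR(p) process read, in matrix form,
  Gamma_p phi = r_p,   with   (Gamma_p)_{ij} = gamma(|i - j|),
                       (r_p)_i = gamma(i),   i,j = 1..p.
Substitute the sample gammas (Toeplitz matrix and right-hand side of size 1):
  Gamma_p = [[1.2898]]
  r_p     = [0.6114]
With p = 1 this is the single equation gamma(0) phi_1 = gamma(1):
  phi_hat_1 = gamma(1) / gamma(0) = 0.6114 / 1.2898 = 0.4740.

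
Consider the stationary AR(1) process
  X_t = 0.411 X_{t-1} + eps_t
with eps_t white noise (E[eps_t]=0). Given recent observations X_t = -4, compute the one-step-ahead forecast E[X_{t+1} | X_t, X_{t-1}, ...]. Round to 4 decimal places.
E[X_{t+1} \mid \mathcal F_t] = -1.6440

For an AR(p) model X_t = c + sum_i phi_i X_{t-i} + eps_t, the
one-step-ahead conditional mean is
  E[X_{t+1} | X_t, ...] = c + sum_i phi_i X_{t+1-i}.
Substitute known values:
  E[X_{t+1} | ...] = (0.411) * (-4)
                   = -1.6440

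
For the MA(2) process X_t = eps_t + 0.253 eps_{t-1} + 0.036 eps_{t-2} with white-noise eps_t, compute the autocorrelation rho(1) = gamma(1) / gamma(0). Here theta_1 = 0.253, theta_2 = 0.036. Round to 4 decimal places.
\rho(1) = 0.2460

For an MA(q) process with theta_0 = 1, the autocovariance is
  gamma(k) = sigma^2 * sum_{i=0..q-k} theta_i * theta_{i+k},
and rho(k) = gamma(k) / gamma(0). Sigma^2 cancels.
  numerator   = (1)*(0.253) + (0.253)*(0.036) = 0.262108.
  denominator = (1)^2 + (0.253)^2 + (0.036)^2 = 1.065305.
  rho(1) = 0.262108 / 1.065305 = 0.2460.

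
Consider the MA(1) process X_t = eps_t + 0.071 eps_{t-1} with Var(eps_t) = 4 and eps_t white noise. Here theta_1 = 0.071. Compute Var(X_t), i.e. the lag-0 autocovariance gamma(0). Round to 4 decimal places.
\gamma(0) = 4.0202

For an MA(q) process X_t = eps_t + sum_i theta_i eps_{t-i} with
Var(eps_t) = sigma^2, the variance is
  gamma(0) = sigma^2 * (1 + sum_i theta_i^2).
  sum_i theta_i^2 = (0.071)^2 = 0.005041.
  gamma(0) = 4 * (1 + 0.005041) = 4 * 1.005041 = 4.020164, which rounds to 4.0202.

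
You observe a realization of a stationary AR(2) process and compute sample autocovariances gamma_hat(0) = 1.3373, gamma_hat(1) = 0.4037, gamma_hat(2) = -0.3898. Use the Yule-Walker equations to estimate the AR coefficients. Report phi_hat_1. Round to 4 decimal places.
\hat\phi_{1} = 0.4290

The Yule-Walker equations for an AR(p) process read, in matrix form,
  Gamma_p phi = r_p,   with   (Gamma_p)_{ij} = gamma(|i - j|),
                       (r_p)_i = gamma(i),   i,j = 1..p.
Substitute the sample gammas (Toeplitz matrix and right-hand side of size 2):
  Gamma_p = [[1.3373, 0.4037], [0.4037, 1.3373]]
  r_p     = [0.4037, -0.3898]
Written out:
  1.3373 phi_1 + 0.4037 phi_2 = 0.4037
  0.4037 phi_1 + 1.3373 phi_2 = -0.3898
Solve by Cramer's rule:
  det = gamma(0)^2 - gamma(1)^2 = (1.3373)^2 - (0.4037)^2 = 1.78837129 - 0.16297369 = 1.6253976
  phi_hat_1 = [gamma(1) gamma(0) - gamma(1) gamma(2)] / det = [(0.4037)(1.3373) - (0.4037)(-0.3898)] / 1.6253976 = 0.69723027 / 1.6253976 = 0.429
  phi_hat_2 = [gamma(0) gamma(2) - gamma(1)^2] / det = [(1.3373)(-0.3898) - (0.4037)^2] / 1.6253976 = -0.68425323 / 1.6253976 = -0.421
So phi_hat = [0.4290, -0.4210].
Therefore phi_hat_1 = 0.4290.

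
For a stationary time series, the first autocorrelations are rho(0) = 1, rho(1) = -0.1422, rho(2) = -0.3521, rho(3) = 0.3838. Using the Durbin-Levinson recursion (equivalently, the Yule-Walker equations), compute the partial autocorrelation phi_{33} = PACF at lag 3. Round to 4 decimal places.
\phi_{33} = 0.3110

The PACF at lag k is phi_{kk}, the last component of the solution
to the Yule-Walker system G_k phi = r_k where
  (G_k)_{ij} = rho(|i - j|), (r_k)_i = rho(i), i,j = 1..k.
Equivalently, Durbin-Levinson gives phi_{kk} iteratively:
  phi_{11} = rho(1)
  phi_{kk} = [rho(k) - sum_{j=1..k-1} phi_{k-1,j} rho(k-j)]
            / [1 - sum_{j=1..k-1} phi_{k-1,j} rho(j)],
  phi_{k,j} = phi_{k-1,j} - phi_{kk} phi_{k-1,k-j},  j = 1..k-1.
Step k = 1:
  phi_11 = rho(1) = -0.1422.
Step k = 2:
  phi_22 = [rho(2) - phi_11 rho(1)] / [1 - phi_11 rho(1)] = [-0.3521 - (-0.1422)(-0.1422)] / [1 - (-0.1422)(-0.1422)]
         = -0.37232084 / 0.97977916 = -0.380005.
  Update: phi_21 = phi_11 - phi_22 phi_11 = -0.1422 - (-0.380005)(-0.1422) = -0.196237.
Step k = 3:
  phi_33 = [rho(3) - phi_21 rho(2) - phi_22 rho(1)] / [1 - phi_21 rho(1) - phi_22 rho(2)]
    numerator   = 0.3838 - (-0.196237)(-0.3521) - (-0.380005)(-0.1422) = 0.26066837
    denominator = 1 - (-0.196237)(-0.1422) - (-0.380005)(-0.3521) = 0.83829543
  phi_33 = 0.26066837 / 0.83829543 = 0.311.
Therefore phi_{33} = 0.3110.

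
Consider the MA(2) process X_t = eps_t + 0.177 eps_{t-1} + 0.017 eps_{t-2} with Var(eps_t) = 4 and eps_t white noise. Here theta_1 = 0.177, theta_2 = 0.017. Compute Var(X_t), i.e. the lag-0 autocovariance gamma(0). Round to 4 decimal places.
\gamma(0) = 4.1265

For an MA(q) process X_t = eps_t + sum_i theta_i eps_{t-i} with
Var(eps_t) = sigma^2, the variance is
  gamma(0) = sigma^2 * (1 + sum_i theta_i^2).
  sum_i theta_i^2 = (0.177)^2 + (0.017)^2 = 0.031329 + 0.000289 = 0.031618.
  gamma(0) = 4 * (1 + 0.031618) = 4 * 1.031618 = 4.126472, which rounds to 4.1265.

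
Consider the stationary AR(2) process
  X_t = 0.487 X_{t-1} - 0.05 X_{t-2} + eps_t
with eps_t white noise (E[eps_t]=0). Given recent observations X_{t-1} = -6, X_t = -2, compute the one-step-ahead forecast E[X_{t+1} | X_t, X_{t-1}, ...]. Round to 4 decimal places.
E[X_{t+1} \mid \mathcal F_t] = -0.6740

For an AR(p) model X_t = c + sum_i phi_i X_{t-i} + eps_t, the
one-step-ahead conditional mean is
  E[X_{t+1} | X_t, ...] = c + sum_i phi_i X_{t+1-i}.
Substitute known values:
  E[X_{t+1} | ...] = (0.487) * (-2) + (-0.05) * (-6)
                   = -0.6740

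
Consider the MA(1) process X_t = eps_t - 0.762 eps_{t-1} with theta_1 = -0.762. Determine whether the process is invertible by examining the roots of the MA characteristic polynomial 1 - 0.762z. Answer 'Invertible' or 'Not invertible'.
\text{Invertible}

The MA(q) characteristic polynomial is P(z) = 1 - 0.762z.
Invertibility requires all roots to lie outside the unit circle, i.e. |z| > 1 for every root.
This is linear in z: 1 + (-0.762) z = 0  =>  z = -1/(-0.762) = 1.312336,  |z| = 1.312336.
Moduli of all roots: 1.3123.
All moduli strictly greater than 1? Yes.
Verdict: Invertible.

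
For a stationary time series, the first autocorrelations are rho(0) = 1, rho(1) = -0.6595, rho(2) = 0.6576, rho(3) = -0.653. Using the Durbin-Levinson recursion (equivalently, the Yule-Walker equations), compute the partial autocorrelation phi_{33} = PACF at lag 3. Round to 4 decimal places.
\phi_{33} = -0.2730

The PACF at lag k is phi_{kk}, the last component of the solution
to the Yule-Walker system G_k phi = r_k where
  (G_k)_{ij} = rho(|i - j|), (r_k)_i = rho(i), i,j = 1..k.
Equivalently, Durbin-Levinson gives phi_{kk} iteratively:
  phi_{11} = rho(1)
  phi_{kk} = [rho(k) - sum_{j=1..k-1} phi_{k-1,j} rho(k-j)]
            / [1 - sum_{j=1..k-1} phi_{k-1,j} rho(j)],
  phi_{k,j} = phi_{k-1,j} - phi_{kk} phi_{k-1,k-j},  j = 1..k-1.
Step k = 1:
  phi_11 = rho(1) = -0.6595.
Step k = 2:
  phi_22 = [rho(2) - phi_11 rho(1)] / [1 - phi_11 rho(1)] = [0.6576 - (-0.6595)(-0.6595)] / [1 - (-0.6595)(-0.6595)]
         = 0.22265975 / 0.56505975 = 0.394046.
  Update: phi_21 = phi_11 - phi_22 phi_11 = -0.6595 - (0.394046)(-0.6595) = -0.399626.
Step k = 3:
  phi_33 = [rho(3) - phi_21 rho(2) - phi_22 rho(1)] / [1 - phi_21 rho(1) - phi_22 rho(2)]
    numerator   = -0.653 - (-0.399626)(0.6576) - (0.394046)(-0.6595) = -0.13033208
    denominator = 1 - (-0.399626)(-0.6595) - (0.394046)(0.6576) = 0.47732148
  phi_33 = -0.13033208 / 0.47732148 = -0.273.
Therefore phi_{33} = -0.2730.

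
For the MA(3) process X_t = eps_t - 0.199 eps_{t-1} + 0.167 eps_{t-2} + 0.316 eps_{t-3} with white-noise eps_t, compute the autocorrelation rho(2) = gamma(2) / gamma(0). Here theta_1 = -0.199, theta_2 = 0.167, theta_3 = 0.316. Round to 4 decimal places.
\rho(2) = 0.0892

For an MA(q) process with theta_0 = 1, the autocovariance is
  gamma(k) = sigma^2 * sum_{i=0..q-k} theta_i * theta_{i+k},
and rho(k) = gamma(k) / gamma(0). Sigma^2 cancels.
  numerator   = (1)*(0.167) + (-0.199)*(0.316) = 0.104116.
  denominator = (1)^2 + (-0.199)^2 + (0.167)^2 + (0.316)^2 = 1.167346.
  rho(2) = 0.104116 / 1.167346 = 0.0892.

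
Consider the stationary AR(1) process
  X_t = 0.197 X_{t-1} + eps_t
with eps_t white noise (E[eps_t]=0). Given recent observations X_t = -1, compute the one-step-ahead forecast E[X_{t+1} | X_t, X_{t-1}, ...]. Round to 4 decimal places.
E[X_{t+1} \mid \mathcal F_t] = -0.1970

For an AR(p) model X_t = c + sum_i phi_i X_{t-i} + eps_t, the
one-step-ahead conditional mean is
  E[X_{t+1} | X_t, ...] = c + sum_i phi_i X_{t+1-i}.
Substitute known values:
  E[X_{t+1} | ...] = (0.197) * (-1)
                   = -0.1970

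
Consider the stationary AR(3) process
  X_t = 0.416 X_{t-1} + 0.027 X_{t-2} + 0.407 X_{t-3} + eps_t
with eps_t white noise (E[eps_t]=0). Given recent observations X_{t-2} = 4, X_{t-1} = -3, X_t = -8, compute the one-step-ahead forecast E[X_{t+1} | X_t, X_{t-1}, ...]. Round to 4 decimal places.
E[X_{t+1} \mid \mathcal F_t] = -1.7810

For an AR(p) model X_t = c + sum_i phi_i X_{t-i} + eps_t, the
one-step-ahead conditional mean is
  E[X_{t+1} | X_t, ...] = c + sum_i phi_i X_{t+1-i}.
Substitute known values:
  E[X_{t+1} | ...] = (0.416) * (-8) + (0.027) * (-3) + (0.407) * (4)
                   = -1.7810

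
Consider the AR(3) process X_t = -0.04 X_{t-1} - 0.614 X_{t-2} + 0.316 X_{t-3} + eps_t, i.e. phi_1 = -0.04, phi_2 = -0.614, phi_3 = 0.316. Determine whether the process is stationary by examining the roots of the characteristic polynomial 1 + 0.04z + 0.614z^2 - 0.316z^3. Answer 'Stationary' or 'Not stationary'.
\text{Stationary}

The AR(p) characteristic polynomial is P(z) = 1 + 0.04z + 0.614z^2 - 0.316z^3.
Stationarity requires all roots to lie outside the unit circle, i.e. |z| > 1 for every root.
Degree 3: look for a simple real root z0 first, then factor out (1 - z/z0) and solve the remaining quadratic.
Testing z0 = 2.5: P(2.5) = 1 + (0.04)(2.5) + (0.614)(2.5)^2 + (-0.316)(2.5)^3
  = 1 + (0.1) + (3.8375) + (-4.9375) = 0.  So z_0 = 2.5 is a root, |z_0| = 2.5.
Divide out the factor (1 - 0.4 z) = (1 - z/z0) (since 1/z0 = 0.4):
  P(z) = (1 - 0.4 z)(1 + (0.44) z + (0.79) z^2)
  [check: z-coef 0.44 - (0.4) = 0.04; z^2-coef 0.79 - (0.4)(0.44) = 0.614; z^3-coef -(0.4)(0.79) = -0.316.]
Remaining roots from the quadratic factor 1 + (0.44) z + (0.79) z^2:
  Set 1 + (0.44) z + (0.79) z^2 = 0, i.e. a z^2 + b z + c = 0 with a = 0.79, b = 0.44, c = 1.
  Discriminant D = b^2 - 4ac = (0.44)^2 - 4*(0.79)*1 = 0.1936 - (3.16) = -2.9664.
  D < 0, so the roots are the complex-conjugate pair z = (-b +/- i sqrt(-D)) / (2a) = -0.2785 +/- 1.0901i.
  For a conjugate pair |z|^2 = z * conj(z) = (product of roots) = c/a = 1/(0.79) = 1.265823, so |z| = sqrt(1.265823) = 1.1251 for both roots.
Moduli of all roots: 2.5000, 1.1251, 1.1251.
All moduli strictly greater than 1? Yes.
Verdict: Stationary.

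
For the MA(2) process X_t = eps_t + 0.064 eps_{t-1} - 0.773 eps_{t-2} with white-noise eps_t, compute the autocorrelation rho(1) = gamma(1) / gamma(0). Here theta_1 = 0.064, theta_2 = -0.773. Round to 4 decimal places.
\rho(1) = 0.0091

For an MA(q) process with theta_0 = 1, the autocovariance is
  gamma(k) = sigma^2 * sum_{i=0..q-k} theta_i * theta_{i+k},
and rho(k) = gamma(k) / gamma(0). Sigma^2 cancels.
  numerator   = (1)*(0.064) + (0.064)*(-0.773) = 0.014528.
  denominator = (1)^2 + (0.064)^2 + (-0.773)^2 = 1.601625.
  rho(1) = 0.014528 / 1.601625 = 0.0091.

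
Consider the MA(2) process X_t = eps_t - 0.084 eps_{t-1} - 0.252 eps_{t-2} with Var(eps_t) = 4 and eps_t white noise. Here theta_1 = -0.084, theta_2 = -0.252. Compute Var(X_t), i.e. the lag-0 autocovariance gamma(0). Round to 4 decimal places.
\gamma(0) = 4.2822

For an MA(q) process X_t = eps_t + sum_i theta_i eps_{t-i} with
Var(eps_t) = sigma^2, the variance is
  gamma(0) = sigma^2 * (1 + sum_i theta_i^2).
  sum_i theta_i^2 = (-0.084)^2 + (-0.252)^2 = 0.007056 + 0.063504 = 0.07056.
  gamma(0) = 4 * (1 + 0.07056) = 4 * 1.07056 = 4.28224, which rounds to 4.2822.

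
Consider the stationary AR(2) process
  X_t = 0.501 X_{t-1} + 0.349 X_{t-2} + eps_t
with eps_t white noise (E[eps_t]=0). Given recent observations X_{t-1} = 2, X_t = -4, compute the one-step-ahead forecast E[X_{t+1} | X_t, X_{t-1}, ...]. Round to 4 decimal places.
E[X_{t+1} \mid \mathcal F_t] = -1.3060

For an AR(p) model X_t = c + sum_i phi_i X_{t-i} + eps_t, the
one-step-ahead conditional mean is
  E[X_{t+1} | X_t, ...] = c + sum_i phi_i X_{t+1-i}.
Substitute known values:
  E[X_{t+1} | ...] = (0.501) * (-4) + (0.349) * (2)
                   = -1.3060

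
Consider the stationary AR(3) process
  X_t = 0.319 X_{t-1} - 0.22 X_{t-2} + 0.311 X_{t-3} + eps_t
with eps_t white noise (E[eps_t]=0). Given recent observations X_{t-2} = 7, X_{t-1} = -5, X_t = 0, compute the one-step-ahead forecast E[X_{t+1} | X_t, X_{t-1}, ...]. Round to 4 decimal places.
E[X_{t+1} \mid \mathcal F_t] = 3.2770

For an AR(p) model X_t = c + sum_i phi_i X_{t-i} + eps_t, the
one-step-ahead conditional mean is
  E[X_{t+1} | X_t, ...] = c + sum_i phi_i X_{t+1-i}.
Substitute known values:
  E[X_{t+1} | ...] = (0.319) * (0) + (-0.22) * (-5) + (0.311) * (7)
                   = 3.2770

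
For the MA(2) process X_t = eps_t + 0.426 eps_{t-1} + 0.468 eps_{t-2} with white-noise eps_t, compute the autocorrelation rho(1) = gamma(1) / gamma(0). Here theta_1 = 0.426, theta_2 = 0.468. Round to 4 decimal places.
\rho(1) = 0.4465

For an MA(q) process with theta_0 = 1, the autocovariance is
  gamma(k) = sigma^2 * sum_{i=0..q-k} theta_i * theta_{i+k},
and rho(k) = gamma(k) / gamma(0). Sigma^2 cancels.
  numerator   = (1)*(0.426) + (0.426)*(0.468) = 0.625368.
  denominator = (1)^2 + (0.426)^2 + (0.468)^2 = 1.4005.
  rho(1) = 0.625368 / 1.4005 = 0.4465.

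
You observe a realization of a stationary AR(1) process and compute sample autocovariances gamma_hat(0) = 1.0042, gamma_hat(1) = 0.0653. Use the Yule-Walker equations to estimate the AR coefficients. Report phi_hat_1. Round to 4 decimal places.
\hat\phi_{1} = 0.0650

The Yule-Walker equations for an AR(p) process read, in matrix form,
  Gamma_p phi = r_p,   with   (Gamma_p)_{ij} = gamma(|i - j|),
                       (r_p)_i = gamma(i),   i,j = 1..p.
Substitute the sample gammas (Toeplitz matrix and right-hand side of size 1):
  Gamma_p = [[1.0042]]
  r_p     = [0.0653]
With p = 1 this is the single equation gamma(0) phi_1 = gamma(1):
  phi_hat_1 = gamma(1) / gamma(0) = 0.0653 / 1.0042 = 0.0650.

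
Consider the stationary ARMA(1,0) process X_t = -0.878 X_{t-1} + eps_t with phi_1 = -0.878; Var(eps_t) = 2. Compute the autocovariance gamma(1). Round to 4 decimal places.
\gamma(1) = -7.6642

Multiply the model equation by X_{t-k} and take expectations. With theta_0 = psi_0 = 1 and psi_j the MA(infinity) weights, this gives
  gamma(k) - sum_i phi_i gamma(k-i) = c_k,
  c_k = sigma^2 * sum_{j=k..q} theta_j psi_{j-k}   (c_k = 0 for k > q),
using gamma(-m) = gamma(m).
Pure AR (q = 0): c_0 = sigma^2 = 2, c_k = 0 for k >= 1.
Equations for k = 0 and k = 1 (AR order 1):
  gamma(0) = phi_1 gamma(1) + c_0
  gamma(1) = phi_1 gamma(0) + c_1
Substituting the second into the first: gamma(0) (1 - phi_1^2) = c_0 + phi_1 c_1, so
  gamma(0) = c_0 / (1 - phi_1^2) = 2 / (1 - (-0.878)^2) = 2 / 0.229116 = 8.729203.
  gamma(1) = phi_1 gamma(0) = (-0.878)(8.729203) = -7.66424.
Therefore gamma(1) = -7.6642 (to 4 decimal places).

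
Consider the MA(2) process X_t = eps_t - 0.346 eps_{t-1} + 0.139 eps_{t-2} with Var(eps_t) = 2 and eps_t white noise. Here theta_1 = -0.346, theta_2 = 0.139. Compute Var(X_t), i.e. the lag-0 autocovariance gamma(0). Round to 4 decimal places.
\gamma(0) = 2.2781

For an MA(q) process X_t = eps_t + sum_i theta_i eps_{t-i} with
Var(eps_t) = sigma^2, the variance is
  gamma(0) = sigma^2 * (1 + sum_i theta_i^2).
  sum_i theta_i^2 = (-0.346)^2 + (0.139)^2 = 0.119716 + 0.019321 = 0.139037.
  gamma(0) = 2 * (1 + 0.139037) = 2 * 1.139037 = 2.278074, which rounds to 2.2781.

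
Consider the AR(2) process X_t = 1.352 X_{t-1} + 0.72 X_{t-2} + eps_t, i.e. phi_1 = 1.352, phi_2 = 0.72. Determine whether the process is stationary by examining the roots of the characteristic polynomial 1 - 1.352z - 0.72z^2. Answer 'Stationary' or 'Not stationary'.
\text{Not stationary}

The AR(p) characteristic polynomial is P(z) = 1 - 1.352z - 0.72z^2.
Stationarity requires all roots to lie outside the unit circle, i.e. |z| > 1 for every root.
Set 1 + (-1.352) z + (-0.72) z^2 = 0, i.e. a z^2 + b z + c = 0 with a = -0.72, b = -1.352, c = 1.
Discriminant D = b^2 - 4ac = (-1.352)^2 - 4*(-0.72)*1 = 1.827904 - (-2.88) = 4.707904.
D >= 0, so the roots are real: z = (-b +/- sqrt(D)) / (2a) = (1.352 +/- 2.16977) / (-1.44).
  z_1 = (1.352 + 2.16977) / (-1.44) = -2.4457,   |z_1| = 2.4457.
  z_2 = (1.352 - 2.16977) / (-1.44) = 0.5679,   |z_2| = 0.5679.
Moduli of all roots: 2.4457, 0.5679.
All moduli strictly greater than 1? No.
Verdict: Not stationary.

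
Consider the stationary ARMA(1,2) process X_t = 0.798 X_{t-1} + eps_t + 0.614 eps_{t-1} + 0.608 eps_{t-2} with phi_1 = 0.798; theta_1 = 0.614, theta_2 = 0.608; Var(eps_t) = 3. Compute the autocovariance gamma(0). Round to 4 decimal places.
\gamma(0) = 33.8393

Multiply the model equation by X_{t-k} and take expectations. With theta_0 = psi_0 = 1 and psi_j the MA(infinity) weights, this gives
  gamma(k) - sum_i phi_i gamma(k-i) = c_k,
  c_k = sigma^2 * sum_{j=k..q} theta_j psi_{j-k}   (c_k = 0 for k > q),
using gamma(-m) = gamma(m).
psi-weights needed (psi_j = theta_j + sum_i phi_i psi_{j-i}):
  psi_1 = theta_1 + phi_1 = 0.614 + (0.798) = 1.412
  psi_2 = theta_2 + phi_1 psi_1 = 0.608 + (0.798)(1.412) = 1.734776
Right-hand sides:
  c_0 = sigma^2 (1 + theta_1 psi_1 + theta_2 psi_2) = 3 * (1 + (0.614)(1.412) + (0.608)(1.734776)) = 3 * 2.921712 = 8.765135
  c_1 = sigma^2 (theta_1 + theta_2 psi_1) = 3 * (0.614 + (0.608)(1.412)) = 4.417488
  c_2 = sigma^2 theta_2 = 3 * (0.608) = 1.824
Equations for k = 0 and k = 1 (AR order 1):
  gamma(0) = phi_1 gamma(1) + c_0
  gamma(1) = phi_1 gamma(0) + c_1
Substituting the second into the first: gamma(0) (1 - phi_1^2) = c_0 + phi_1 c_1, so
  gamma(0) = (c_0 + phi_1 c_1) / (1 - phi_1^2) = (8.765135 + (0.798)(4.417488)) / (1 - (0.798)^2) = 12.290291 / 0.363196 = 33.839279.
Therefore gamma(0) = 33.8393 (to 4 decimal places).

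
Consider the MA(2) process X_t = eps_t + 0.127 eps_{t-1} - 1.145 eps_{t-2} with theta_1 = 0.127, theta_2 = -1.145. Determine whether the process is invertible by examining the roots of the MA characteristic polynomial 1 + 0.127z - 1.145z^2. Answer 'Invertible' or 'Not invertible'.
\text{Not invertible}

The MA(q) characteristic polynomial is P(z) = 1 + 0.127z - 1.145z^2.
Invertibility requires all roots to lie outside the unit circle, i.e. |z| > 1 for every root.
Set 1 + (0.127) z + (-1.145) z^2 = 0, i.e. a z^2 + b z + c = 0 with a = -1.145, b = 0.127, c = 1.
Discriminant D = b^2 - 4ac = (0.127)^2 - 4*(-1.145)*1 = 0.016129 - (-4.58) = 4.596129.
D >= 0, so the roots are real: z = (-b +/- sqrt(D)) / (2a) = (-0.127 +/- 2.143858) / (-2.29).
  z_1 = (-0.127 + 2.143858) / (-2.29) = -0.8807,   |z_1| = 0.8807.
  z_2 = (-0.127 - 2.143858) / (-2.29) = 0.9916,   |z_2| = 0.9916.
Moduli of all roots: 0.8807, 0.9916.
All moduli strictly greater than 1? No.
Verdict: Not invertible.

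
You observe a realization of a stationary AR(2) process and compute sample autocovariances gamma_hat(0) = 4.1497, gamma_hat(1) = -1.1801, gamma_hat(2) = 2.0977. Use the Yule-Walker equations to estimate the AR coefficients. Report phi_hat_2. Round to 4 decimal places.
\hat\phi_{2} = 0.4620

The Yule-Walker equations for an AR(p) process read, in matrix form,
  Gamma_p phi = r_p,   with   (Gamma_p)_{ij} = gamma(|i - j|),
                       (r_p)_i = gamma(i),   i,j = 1..p.
Substitute the sample gammas (Toeplitz matrix and right-hand side of size 2):
  Gamma_p = [[4.1497, -1.1801], [-1.1801, 4.1497]]
  r_p     = [-1.1801, 2.0977]
Written out:
  4.1497 phi_1 - 1.1801 phi_2 = -1.1801
  -1.1801 phi_1 + 4.1497 phi_2 = 2.0977
Solve by Cramer's rule:
  det = gamma(0)^2 - gamma(1)^2 = (4.1497)^2 - (-1.1801)^2 = 17.22001009 - 1.39263601 = 15.82737408
  phi_hat_1 = [gamma(1) gamma(0) - gamma(1) gamma(2)] / det = [(-1.1801)(4.1497) - (-1.1801)(2.0977)] / 15.82737408 = -2.4215652 / 15.82737408 = -0.153
  phi_hat_2 = [gamma(0) gamma(2) - gamma(1)^2] / det = [(4.1497)(2.0977) - (-1.1801)^2] / 15.82737408 = 7.31218968 / 15.82737408 = 0.462
So phi_hat = [-0.1530, 0.4620].
Therefore phi_hat_2 = 0.4620.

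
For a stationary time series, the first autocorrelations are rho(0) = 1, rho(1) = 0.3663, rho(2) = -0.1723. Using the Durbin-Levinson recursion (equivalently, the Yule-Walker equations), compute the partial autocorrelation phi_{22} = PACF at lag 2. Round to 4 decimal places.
\phi_{22} = -0.3540

The PACF at lag k is phi_{kk}, the last component of the solution
to the Yule-Walker system G_k phi = r_k where
  (G_k)_{ij} = rho(|i - j|), (r_k)_i = rho(i), i,j = 1..k.
Equivalently, Durbin-Levinson gives phi_{kk} iteratively:
  phi_{11} = rho(1)
  phi_{kk} = [rho(k) - sum_{j=1..k-1} phi_{k-1,j} rho(k-j)]
            / [1 - sum_{j=1..k-1} phi_{k-1,j} rho(j)],
  phi_{k,j} = phi_{k-1,j} - phi_{kk} phi_{k-1,k-j},  j = 1..k-1.
Step k = 1:
  phi_11 = rho(1) = 0.3663.
Step k = 2:
  phi_22 = [rho(2) - phi_11 rho(1)] / [1 - phi_11 rho(1)] = [-0.1723 - (0.3663)(0.3663)] / [1 - (0.3663)(0.3663)]
         = -0.30647569 / 0.86582431 = -0.354.
Therefore phi_{22} = -0.3540.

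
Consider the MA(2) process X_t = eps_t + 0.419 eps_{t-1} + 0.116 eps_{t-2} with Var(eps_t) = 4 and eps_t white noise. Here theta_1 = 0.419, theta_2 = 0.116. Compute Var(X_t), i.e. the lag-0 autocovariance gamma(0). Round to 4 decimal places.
\gamma(0) = 4.7561

For an MA(q) process X_t = eps_t + sum_i theta_i eps_{t-i} with
Var(eps_t) = sigma^2, the variance is
  gamma(0) = sigma^2 * (1 + sum_i theta_i^2).
  sum_i theta_i^2 = (0.419)^2 + (0.116)^2 = 0.175561 + 0.013456 = 0.189017.
  gamma(0) = 4 * (1 + 0.189017) = 4 * 1.189017 = 4.756068, which rounds to 4.7561.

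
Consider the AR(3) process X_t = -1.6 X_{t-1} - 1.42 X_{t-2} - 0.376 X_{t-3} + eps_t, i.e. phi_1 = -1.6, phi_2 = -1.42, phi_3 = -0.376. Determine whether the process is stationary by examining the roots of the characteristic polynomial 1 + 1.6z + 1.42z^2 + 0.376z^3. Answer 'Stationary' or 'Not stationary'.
\text{Stationary}

The AR(p) characteristic polynomial is P(z) = 1 + 1.6z + 1.42z^2 + 0.376z^3.
Stationarity requires all roots to lie outside the unit circle, i.e. |z| > 1 for every root.
Degree 3: look for a simple real root z0 first, then factor out (1 - z/z0) and solve the remaining quadratic.
Testing z0 = -2.5: P(-2.5) = 1 + (1.6)(-2.5) + (1.42)(-2.5)^2 + (0.376)(-2.5)^3
  = 1 + (-4) + (8.875) + (-5.875) = 0.  So z_0 = -2.5 is a root, |z_0| = 2.5.
Divide out the factor (1 + 0.4 z) = (1 - z/z0) (since 1/z0 = -0.4):
  P(z) = (1 + 0.4 z)(1 + (1.2) z + (0.94) z^2)
  [check: z-coef 1.2 - (-0.4) = 1.6; z^2-coef 0.94 - (-0.4)(1.2) = 1.42; z^3-coef -(-0.4)(0.94) = 0.376.]
Remaining roots from the quadratic factor 1 + (1.2) z + (0.94) z^2:
  Set 1 + (1.2) z + (0.94) z^2 = 0, i.e. a z^2 + b z + c = 0 with a = 0.94, b = 1.2, c = 1.
  Discriminant D = b^2 - 4ac = (1.2)^2 - 4*(0.94)*1 = 1.44 - (3.76) = -2.32.
  D < 0, so the roots are the complex-conjugate pair z = (-b +/- i sqrt(-D)) / (2a) = -0.6383 +/- 0.8102i.
  For a conjugate pair |z|^2 = z * conj(z) = (product of roots) = c/a = 1/(0.94) = 1.06383, so |z| = sqrt(1.06383) = 1.0314 for both roots.
Moduli of all roots: 2.5000, 1.0314, 1.0314.
All moduli strictly greater than 1? Yes.
Verdict: Stationary.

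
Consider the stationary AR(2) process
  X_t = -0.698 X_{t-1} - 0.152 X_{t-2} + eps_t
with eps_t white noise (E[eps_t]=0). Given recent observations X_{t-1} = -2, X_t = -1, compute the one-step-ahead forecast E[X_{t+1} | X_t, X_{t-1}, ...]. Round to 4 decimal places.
E[X_{t+1} \mid \mathcal F_t] = 1.0020

For an AR(p) model X_t = c + sum_i phi_i X_{t-i} + eps_t, the
one-step-ahead conditional mean is
  E[X_{t+1} | X_t, ...] = c + sum_i phi_i X_{t+1-i}.
Substitute known values:
  E[X_{t+1} | ...] = (-0.698) * (-1) + (-0.152) * (-2)
                   = 1.0020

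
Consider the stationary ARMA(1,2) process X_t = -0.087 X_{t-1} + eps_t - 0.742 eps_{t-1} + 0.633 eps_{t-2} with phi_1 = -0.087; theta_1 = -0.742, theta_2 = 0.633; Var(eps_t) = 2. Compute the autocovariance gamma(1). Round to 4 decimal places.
\gamma(1) = -2.9143

Multiply the model equation by X_{t-k} and take expectations. With theta_0 = psi_0 = 1 and psi_j the MA(infinity) weights, this gives
  gamma(k) - sum_i phi_i gamma(k-i) = c_k,
  c_k = sigma^2 * sum_{j=k..q} theta_j psi_{j-k}   (c_k = 0 for k > q),
using gamma(-m) = gamma(m).
psi-weights needed (psi_j = theta_j + sum_i phi_i psi_{j-i}):
  psi_1 = theta_1 + phi_1 = -0.742 + (-0.087) = -0.829
  psi_2 = theta_2 + phi_1 psi_1 = 0.633 + (-0.087)(-0.829) = 0.705123
Right-hand sides:
  c_0 = sigma^2 (1 + theta_1 psi_1 + theta_2 psi_2) = 2 * (1 + (-0.742)(-0.829) + (0.633)(0.705123)) = 2 * 2.061461 = 4.122922
  c_1 = sigma^2 (theta_1 + theta_2 psi_1) = 2 * (-0.742 + (0.633)(-0.829)) = -2.533514
  c_2 = sigma^2 theta_2 = 2 * (0.633) = 1.266
Equations for k = 0 and k = 1 (AR order 1):
  gamma(0) = phi_1 gamma(1) + c_0
  gamma(1) = phi_1 gamma(0) + c_1
Substituting the second into the first: gamma(0) (1 - phi_1^2) = c_0 + phi_1 c_1, so
  gamma(0) = (c_0 + phi_1 c_1) / (1 - phi_1^2) = (4.122922 + (-0.087)(-2.533514)) / (1 - (-0.087)^2) = 4.343337 / 0.992431 = 4.376463.
  gamma(1) = phi_1 gamma(0) + c_1 = (-0.087)(4.376463) + (-2.533514) = -2.914266.
Therefore gamma(1) = -2.9143 (to 4 decimal places).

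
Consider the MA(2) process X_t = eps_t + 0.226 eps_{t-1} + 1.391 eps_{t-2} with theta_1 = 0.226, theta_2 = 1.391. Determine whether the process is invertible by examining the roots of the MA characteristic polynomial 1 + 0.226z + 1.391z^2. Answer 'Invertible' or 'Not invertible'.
\text{Not invertible}

The MA(q) characteristic polynomial is P(z) = 1 + 0.226z + 1.391z^2.
Invertibility requires all roots to lie outside the unit circle, i.e. |z| > 1 for every root.
Set 1 + (0.226) z + (1.391) z^2 = 0, i.e. a z^2 + b z + c = 0 with a = 1.391, b = 0.226, c = 1.
Discriminant D = b^2 - 4ac = (0.226)^2 - 4*(1.391)*1 = 0.051076 - (5.564) = -5.512924.
D < 0, so the roots are the complex-conjugate pair z = (-b +/- i sqrt(-D)) / (2a) = -0.0812 +/- 0.844i.
For a conjugate pair |z|^2 = z * conj(z) = (product of roots) = c/a = 1/(1.391) = 0.718907, so |z| = sqrt(0.718907) = 0.8479 for both roots.
Moduli of all roots: 0.8479, 0.8479.
All moduli strictly greater than 1? No.
Verdict: Not invertible.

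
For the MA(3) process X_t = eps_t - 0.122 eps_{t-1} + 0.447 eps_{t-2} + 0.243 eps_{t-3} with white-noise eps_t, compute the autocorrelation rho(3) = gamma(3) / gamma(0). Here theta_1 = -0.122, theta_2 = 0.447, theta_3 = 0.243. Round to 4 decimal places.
\rho(3) = 0.1908

For an MA(q) process with theta_0 = 1, the autocovariance is
  gamma(k) = sigma^2 * sum_{i=0..q-k} theta_i * theta_{i+k},
and rho(k) = gamma(k) / gamma(0). Sigma^2 cancels.
  numerator   = (1)*(0.243) = 0.243.
  denominator = (1)^2 + (-0.122)^2 + (0.447)^2 + (0.243)^2 = 1.273742.
  rho(3) = 0.243 / 1.273742 = 0.1908.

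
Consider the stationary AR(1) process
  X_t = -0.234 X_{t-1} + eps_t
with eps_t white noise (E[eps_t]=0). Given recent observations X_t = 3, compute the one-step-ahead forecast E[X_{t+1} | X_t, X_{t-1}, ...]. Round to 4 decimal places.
E[X_{t+1} \mid \mathcal F_t] = -0.7020

For an AR(p) model X_t = c + sum_i phi_i X_{t-i} + eps_t, the
one-step-ahead conditional mean is
  E[X_{t+1} | X_t, ...] = c + sum_i phi_i X_{t+1-i}.
Substitute known values:
  E[X_{t+1} | ...] = (-0.234) * (3)
                   = -0.7020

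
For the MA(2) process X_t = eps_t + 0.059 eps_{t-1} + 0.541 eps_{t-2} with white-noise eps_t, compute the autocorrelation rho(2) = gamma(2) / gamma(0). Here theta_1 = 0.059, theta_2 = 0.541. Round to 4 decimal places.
\rho(2) = 0.4174

For an MA(q) process with theta_0 = 1, the autocovariance is
  gamma(k) = sigma^2 * sum_{i=0..q-k} theta_i * theta_{i+k},
and rho(k) = gamma(k) / gamma(0). Sigma^2 cancels.
  numerator   = (1)*(0.541) = 0.541.
  denominator = (1)^2 + (0.059)^2 + (0.541)^2 = 1.296162.
  rho(2) = 0.541 / 1.296162 = 0.4174.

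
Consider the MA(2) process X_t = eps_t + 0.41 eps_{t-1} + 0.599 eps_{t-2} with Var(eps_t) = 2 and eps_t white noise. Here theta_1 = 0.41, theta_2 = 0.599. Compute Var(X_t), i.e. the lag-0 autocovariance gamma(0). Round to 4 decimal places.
\gamma(0) = 3.0538

For an MA(q) process X_t = eps_t + sum_i theta_i eps_{t-i} with
Var(eps_t) = sigma^2, the variance is
  gamma(0) = sigma^2 * (1 + sum_i theta_i^2).
  sum_i theta_i^2 = (0.41)^2 + (0.599)^2 = 0.1681 + 0.358801 = 0.526901.
  gamma(0) = 2 * (1 + 0.526901) = 2 * 1.526901 = 3.053802, which rounds to 3.0538.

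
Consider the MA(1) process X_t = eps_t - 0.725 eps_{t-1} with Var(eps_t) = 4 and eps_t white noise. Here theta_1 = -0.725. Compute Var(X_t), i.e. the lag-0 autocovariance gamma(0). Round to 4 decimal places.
\gamma(0) = 6.1025

For an MA(q) process X_t = eps_t + sum_i theta_i eps_{t-i} with
Var(eps_t) = sigma^2, the variance is
  gamma(0) = sigma^2 * (1 + sum_i theta_i^2).
  sum_i theta_i^2 = (-0.725)^2 = 0.525625.
  gamma(0) = 4 * (1 + 0.525625) = 4 * 1.525625 = 6.1025.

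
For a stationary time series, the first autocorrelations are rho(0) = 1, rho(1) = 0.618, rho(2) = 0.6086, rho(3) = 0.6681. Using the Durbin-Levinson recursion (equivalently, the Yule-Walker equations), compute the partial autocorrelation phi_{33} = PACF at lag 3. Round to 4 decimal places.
\phi_{33} = 0.3800

The PACF at lag k is phi_{kk}, the last component of the solution
to the Yule-Walker system G_k phi = r_k where
  (G_k)_{ij} = rho(|i - j|), (r_k)_i = rho(i), i,j = 1..k.
Equivalently, Durbin-Levinson gives phi_{kk} iteratively:
  phi_{11} = rho(1)
  phi_{kk} = [rho(k) - sum_{j=1..k-1} phi_{k-1,j} rho(k-j)]
            / [1 - sum_{j=1..k-1} phi_{k-1,j} rho(j)],
  phi_{k,j} = phi_{k-1,j} - phi_{kk} phi_{k-1,k-j},  j = 1..k-1.
Step k = 1:
  phi_11 = rho(1) = 0.618.
Step k = 2:
  phi_22 = [rho(2) - phi_11 rho(1)] / [1 - phi_11 rho(1)] = [0.6086 - (0.618)(0.618)] / [1 - (0.618)(0.618)]
         = 0.226676 / 0.618076 = 0.366745.
  Update: phi_21 = phi_11 - phi_22 phi_11 = 0.618 - (0.366745)(0.618) = 0.391352.
Step k = 3:
  phi_33 = [rho(3) - phi_21 rho(2) - phi_22 rho(1)] / [1 - phi_21 rho(1) - phi_22 rho(2)]
    numerator   = 0.6681 - (0.391352)(0.6086) - (0.366745)(0.618) = 0.20327512
    denominator = 1 - (0.391352)(0.618) - (0.366745)(0.6086) = 0.53494381
  phi_33 = 0.20327512 / 0.53494381 = 0.38.
Therefore phi_{33} = 0.3800.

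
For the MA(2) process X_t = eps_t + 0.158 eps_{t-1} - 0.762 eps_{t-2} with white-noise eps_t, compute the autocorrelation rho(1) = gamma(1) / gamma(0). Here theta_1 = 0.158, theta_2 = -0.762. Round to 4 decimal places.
\rho(1) = 0.0234

For an MA(q) process with theta_0 = 1, the autocovariance is
  gamma(k) = sigma^2 * sum_{i=0..q-k} theta_i * theta_{i+k},
and rho(k) = gamma(k) / gamma(0). Sigma^2 cancels.
  numerator   = (1)*(0.158) + (0.158)*(-0.762) = 0.037604.
  denominator = (1)^2 + (0.158)^2 + (-0.762)^2 = 1.605608.
  rho(1) = 0.037604 / 1.605608 = 0.0234.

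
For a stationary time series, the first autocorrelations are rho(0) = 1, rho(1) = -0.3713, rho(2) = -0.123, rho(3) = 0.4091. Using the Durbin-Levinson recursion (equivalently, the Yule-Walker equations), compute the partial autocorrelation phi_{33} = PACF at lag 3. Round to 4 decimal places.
\phi_{33} = 0.3029

The PACF at lag k is phi_{kk}, the last component of the solution
to the Yule-Walker system G_k phi = r_k where
  (G_k)_{ij} = rho(|i - j|), (r_k)_i = rho(i), i,j = 1..k.
Equivalently, Durbin-Levinson gives phi_{kk} iteratively:
  phi_{11} = rho(1)
  phi_{kk} = [rho(k) - sum_{j=1..k-1} phi_{k-1,j} rho(k-j)]
            / [1 - sum_{j=1..k-1} phi_{k-1,j} rho(j)],
  phi_{k,j} = phi_{k-1,j} - phi_{kk} phi_{k-1,k-j},  j = 1..k-1.
Step k = 1:
  phi_11 = rho(1) = -0.3713.
Step k = 2:
  phi_22 = [rho(2) - phi_11 rho(1)] / [1 - phi_11 rho(1)] = [-0.123 - (-0.3713)(-0.3713)] / [1 - (-0.3713)(-0.3713)]
         = -0.26086369 / 0.86213631 = -0.302578.
  Update: phi_21 = phi_11 - phi_22 phi_11 = -0.3713 - (-0.302578)(-0.3713) = -0.483647.
Step k = 3:
  phi_33 = [rho(3) - phi_21 rho(2) - phi_22 rho(1)] / [1 - phi_21 rho(1) - phi_22 rho(2)]
    numerator   = 0.4091 - (-0.483647)(-0.123) - (-0.302578)(-0.3713) = 0.23726408
    denominator = 1 - (-0.483647)(-0.3713) - (-0.302578)(-0.123) = 0.78320463
  phi_33 = 0.23726408 / 0.78320463 = 0.3029.
Therefore phi_{33} = 0.3029.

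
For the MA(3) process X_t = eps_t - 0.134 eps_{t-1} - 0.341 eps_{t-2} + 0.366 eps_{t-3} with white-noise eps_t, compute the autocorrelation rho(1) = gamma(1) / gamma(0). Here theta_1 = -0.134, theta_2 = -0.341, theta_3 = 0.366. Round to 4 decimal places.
\rho(1) = -0.1680

For an MA(q) process with theta_0 = 1, the autocovariance is
  gamma(k) = sigma^2 * sum_{i=0..q-k} theta_i * theta_{i+k},
and rho(k) = gamma(k) / gamma(0). Sigma^2 cancels.
  numerator   = (1)*(-0.134) + (-0.134)*(-0.341) + (-0.341)*(0.366) = -0.213112.
  denominator = (1)^2 + (-0.134)^2 + (-0.341)^2 + (0.366)^2 = 1.268193.
  rho(1) = -0.213112 / 1.268193 = -0.1680.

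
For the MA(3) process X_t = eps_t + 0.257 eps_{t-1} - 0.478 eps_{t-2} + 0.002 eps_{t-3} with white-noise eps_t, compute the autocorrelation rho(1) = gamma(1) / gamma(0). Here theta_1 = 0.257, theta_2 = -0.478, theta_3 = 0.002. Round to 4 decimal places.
\rho(1) = 0.1029

For an MA(q) process with theta_0 = 1, the autocovariance is
  gamma(k) = sigma^2 * sum_{i=0..q-k} theta_i * theta_{i+k},
and rho(k) = gamma(k) / gamma(0). Sigma^2 cancels.
  numerator   = (1)*(0.257) + (0.257)*(-0.478) + (-0.478)*(0.002) = 0.133198.
  denominator = (1)^2 + (0.257)^2 + (-0.478)^2 + (0.002)^2 = 1.294537.
  rho(1) = 0.133198 / 1.294537 = 0.1029.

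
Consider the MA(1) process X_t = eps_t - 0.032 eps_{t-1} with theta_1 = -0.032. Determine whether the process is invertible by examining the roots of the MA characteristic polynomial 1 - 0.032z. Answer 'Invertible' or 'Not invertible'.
\text{Invertible}

The MA(q) characteristic polynomial is P(z) = 1 - 0.032z.
Invertibility requires all roots to lie outside the unit circle, i.e. |z| > 1 for every root.
This is linear in z: 1 + (-0.032) z = 0  =>  z = -1/(-0.032) = 31.25,  |z| = 31.25.
Moduli of all roots: 31.2500.
All moduli strictly greater than 1? Yes.
Verdict: Invertible.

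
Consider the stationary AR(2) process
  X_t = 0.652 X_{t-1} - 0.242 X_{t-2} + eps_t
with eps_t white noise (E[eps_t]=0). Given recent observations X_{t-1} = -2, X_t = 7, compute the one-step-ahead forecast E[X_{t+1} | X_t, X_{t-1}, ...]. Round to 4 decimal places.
E[X_{t+1} \mid \mathcal F_t] = 5.0480

For an AR(p) model X_t = c + sum_i phi_i X_{t-i} + eps_t, the
one-step-ahead conditional mean is
  E[X_{t+1} | X_t, ...] = c + sum_i phi_i X_{t+1-i}.
Substitute known values:
  E[X_{t+1} | ...] = (0.652) * (7) + (-0.242) * (-2)
                   = 5.0480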